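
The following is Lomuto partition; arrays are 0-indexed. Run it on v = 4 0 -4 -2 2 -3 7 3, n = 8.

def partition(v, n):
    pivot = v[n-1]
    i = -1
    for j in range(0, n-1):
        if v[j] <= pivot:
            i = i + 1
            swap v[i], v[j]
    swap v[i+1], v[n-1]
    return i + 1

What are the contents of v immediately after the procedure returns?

pivot = v[7] = 3; i = -1
j=0: v[0]=4 > 3 → no swap
j=1: v[1]=0 ≤ 3 → i=0, swap v[0],v[1] → 0 4 -4 -2 2 -3 7 3
j=2: v[2]=-4 ≤ 3 → i=1, swap v[1],v[2] → 0 -4 4 -2 2 -3 7 3
j=3: v[3]=-2 ≤ 3 → i=2, swap v[2],v[3] → 0 -4 -2 4 2 -3 7 3
j=4: v[4]=2 ≤ 3 → i=3, swap v[3],v[4] → 0 -4 -2 2 4 -3 7 3
j=5: v[5]=-3 ≤ 3 → i=4, swap v[4],v[5] → 0 -4 -2 2 -3 4 7 3
j=6: v[6]=7 > 3 → no swap
final swap v[5],v[7] → 0 -4 -2 2 -3 3 7 4; return 5

0 -4 -2 2 -3 3 7 4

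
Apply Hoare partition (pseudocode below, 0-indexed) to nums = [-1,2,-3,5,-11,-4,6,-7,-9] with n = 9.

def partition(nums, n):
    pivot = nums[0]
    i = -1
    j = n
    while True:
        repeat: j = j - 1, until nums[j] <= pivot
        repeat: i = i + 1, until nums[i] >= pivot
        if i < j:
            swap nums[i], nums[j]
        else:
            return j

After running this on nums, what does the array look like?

[-9,-7,-3,-4,-11,5,6,2,-1]

pivot=-1
j stops at 8 (-9), i stops at 0 (-1); swap ⇒ [-9,2,-3,5,-11,-4,6,-7,-1]
j stops at 7 (-7), i stops at 1 (2); swap ⇒ [-9,-7,-3,5,-11,-4,6,2,-1]
j stops at 5 (-4), i stops at 3 (5); swap ⇒ [-9,-7,-3,-4,-11,5,6,2,-1]
j stops at 4, i stops at 5; i≥j ⇒ return 4. nums=[-9,-7,-3,-4,-11,5,6,2,-1]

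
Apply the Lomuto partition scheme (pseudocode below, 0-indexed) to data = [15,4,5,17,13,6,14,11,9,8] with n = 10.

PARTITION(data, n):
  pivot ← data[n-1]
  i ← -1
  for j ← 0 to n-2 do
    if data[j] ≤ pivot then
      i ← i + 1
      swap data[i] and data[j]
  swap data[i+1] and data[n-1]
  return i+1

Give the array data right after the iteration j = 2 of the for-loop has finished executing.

[4,5,15,17,13,6,14,11,9,8]

pivot = data[9] = 8; i = -1
j=0: data[0]=15 > 8 → no swap
j=1: data[1]=4 ≤ 8 → i=0, swap data[0],data[1] → [4,15,5,17,13,6,14,11,9,8]
j=2: data[2]=5 ≤ 8 → i=1, swap data[1],data[2] → [4,5,15,17,13,6,14,11,9,8]
(after j=2) data = [4,5,15,17,13,6,14,11,9,8]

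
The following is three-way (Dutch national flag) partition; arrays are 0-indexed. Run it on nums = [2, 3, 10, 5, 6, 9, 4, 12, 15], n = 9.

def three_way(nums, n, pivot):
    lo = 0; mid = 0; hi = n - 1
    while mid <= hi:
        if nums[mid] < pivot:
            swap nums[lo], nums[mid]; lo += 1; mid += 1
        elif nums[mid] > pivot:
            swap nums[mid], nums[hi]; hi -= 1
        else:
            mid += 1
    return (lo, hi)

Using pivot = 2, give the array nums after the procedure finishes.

pivot = 2; lo=0, mid=0, hi=8
nums[mid]=2=2: mid=1
nums[mid]=3>2: swap nums[1],nums[8]; hi=7 → [2, 15, 10, 5, 6, 9, 4, 12, 3]
nums[mid]=15>2: swap nums[1],nums[7]; hi=6 → [2, 12, 10, 5, 6, 9, 4, 15, 3]
nums[mid]=12>2: swap nums[1],nums[6]; hi=5 → [2, 4, 10, 5, 6, 9, 12, 15, 3]
nums[mid]=4>2: swap nums[1],nums[5]; hi=4 → [2, 9, 10, 5, 6, 4, 12, 15, 3]
nums[mid]=9>2: swap nums[1],nums[4]; hi=3 → [2, 6, 10, 5, 9, 4, 12, 15, 3]
nums[mid]=6>2: swap nums[1],nums[3]; hi=2 → [2, 5, 10, 6, 9, 4, 12, 15, 3]
nums[mid]=5>2: swap nums[1],nums[2]; hi=1 → [2, 10, 5, 6, 9, 4, 12, 15, 3]
nums[mid]=10>2: swap nums[1],nums[1]; hi=0 → [2, 10, 5, 6, 9, 4, 12, 15, 3]
end: lo=0, hi=0; nums = [2, 10, 5, 6, 9, 4, 12, 15, 3]

[2, 10, 5, 6, 9, 4, 12, 15, 3]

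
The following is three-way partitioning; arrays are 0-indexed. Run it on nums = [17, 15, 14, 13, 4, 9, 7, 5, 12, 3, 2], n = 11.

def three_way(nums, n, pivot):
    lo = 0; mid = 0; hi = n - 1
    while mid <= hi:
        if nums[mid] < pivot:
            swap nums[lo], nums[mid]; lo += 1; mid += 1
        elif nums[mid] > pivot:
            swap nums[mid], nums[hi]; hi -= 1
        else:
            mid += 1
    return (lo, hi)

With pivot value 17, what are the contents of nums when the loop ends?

[15, 14, 13, 4, 9, 7, 5, 12, 3, 2, 17]

pivot = 17; lo=0, mid=0, hi=10
nums[mid]=17=17: mid=1
nums[mid]=15<17: swap nums[0],nums[1]; lo=1,mid=2 → [15, 17, 14, 13, 4, 9, 7, 5, 12, 3, 2]
nums[mid]=14<17: swap nums[1],nums[2]; lo=2,mid=3 → [15, 14, 17, 13, 4, 9, 7, 5, 12, 3, 2]
nums[mid]=13<17: swap nums[2],nums[3]; lo=3,mid=4 → [15, 14, 13, 17, 4, 9, 7, 5, 12, 3, 2]
nums[mid]=4<17: swap nums[3],nums[4]; lo=4,mid=5 → [15, 14, 13, 4, 17, 9, 7, 5, 12, 3, 2]
nums[mid]=9<17: swap nums[4],nums[5]; lo=5,mid=6 → [15, 14, 13, 4, 9, 17, 7, 5, 12, 3, 2]
nums[mid]=7<17: swap nums[5],nums[6]; lo=6,mid=7 → [15, 14, 13, 4, 9, 7, 17, 5, 12, 3, 2]
nums[mid]=5<17: swap nums[6],nums[7]; lo=7,mid=8 → [15, 14, 13, 4, 9, 7, 5, 17, 12, 3, 2]
nums[mid]=12<17: swap nums[7],nums[8]; lo=8,mid=9 → [15, 14, 13, 4, 9, 7, 5, 12, 17, 3, 2]
nums[mid]=3<17: swap nums[8],nums[9]; lo=9,mid=10 → [15, 14, 13, 4, 9, 7, 5, 12, 3, 17, 2]
nums[mid]=2<17: swap nums[9],nums[10]; lo=10,mid=11 → [15, 14, 13, 4, 9, 7, 5, 12, 3, 2, 17]
end: lo=10, hi=10; nums = [15, 14, 13, 4, 9, 7, 5, 12, 3, 2, 17]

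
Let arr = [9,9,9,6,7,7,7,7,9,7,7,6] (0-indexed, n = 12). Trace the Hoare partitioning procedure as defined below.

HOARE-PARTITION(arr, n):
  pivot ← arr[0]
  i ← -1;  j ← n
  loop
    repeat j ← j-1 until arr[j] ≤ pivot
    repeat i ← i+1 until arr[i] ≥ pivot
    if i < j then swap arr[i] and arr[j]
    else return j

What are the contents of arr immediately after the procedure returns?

[6,7,7,6,7,7,7,7,9,9,9,9]

pivot = arr[0] = 9; i = -1, j = 12
j→11 (arr[11]=6≤9), i→0 (arr[0]=9≥9); i<j, swap → [6,9,9,6,7,7,7,7,9,7,7,9]
j→10 (arr[10]=7≤9), i→1 (arr[1]=9≥9); i<j, swap → [6,7,9,6,7,7,7,7,9,7,9,9]
j→9 (arr[9]=7≤9), i→2 (arr[2]=9≥9); i<j, swap → [6,7,7,6,7,7,7,7,9,9,9,9]
j→8, i→8; i≥j, return j=8. arr = [6,7,7,6,7,7,7,7,9,9,9,9]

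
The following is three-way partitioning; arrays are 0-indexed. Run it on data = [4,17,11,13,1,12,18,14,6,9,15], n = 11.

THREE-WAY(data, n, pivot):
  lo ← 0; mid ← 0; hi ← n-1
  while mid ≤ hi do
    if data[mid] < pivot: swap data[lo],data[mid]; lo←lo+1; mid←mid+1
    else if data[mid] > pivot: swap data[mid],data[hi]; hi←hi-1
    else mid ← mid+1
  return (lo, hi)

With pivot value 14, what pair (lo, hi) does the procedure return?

lo=0 mid=0 hi=10
4<14: swap(0,0), lo=1 mid=1 ⇒ [4,17,11,13,1,12,18,14,6,9,15]
17>14: swap(1,10), hi=9 ⇒ [4,15,11,13,1,12,18,14,6,9,17]
15>14: swap(1,9), hi=8 ⇒ [4,9,11,13,1,12,18,14,6,15,17]
9<14: swap(1,1), lo=2 mid=2 ⇒ [4,9,11,13,1,12,18,14,6,15,17]
11<14: swap(2,2), lo=3 mid=3 ⇒ [4,9,11,13,1,12,18,14,6,15,17]
13<14: swap(3,3), lo=4 mid=4 ⇒ [4,9,11,13,1,12,18,14,6,15,17]
1<14: swap(4,4), lo=5 mid=5 ⇒ [4,9,11,13,1,12,18,14,6,15,17]
12<14: swap(5,5), lo=6 mid=6 ⇒ [4,9,11,13,1,12,18,14,6,15,17]
18>14: swap(6,8), hi=7 ⇒ [4,9,11,13,1,12,6,14,18,15,17]
6<14: swap(6,6), lo=7 mid=7 ⇒ [4,9,11,13,1,12,6,14,18,15,17]
14=14: mid=8
done. lo=7 hi=7; data=[4,9,11,13,1,12,6,14,18,15,17]

(7, 7)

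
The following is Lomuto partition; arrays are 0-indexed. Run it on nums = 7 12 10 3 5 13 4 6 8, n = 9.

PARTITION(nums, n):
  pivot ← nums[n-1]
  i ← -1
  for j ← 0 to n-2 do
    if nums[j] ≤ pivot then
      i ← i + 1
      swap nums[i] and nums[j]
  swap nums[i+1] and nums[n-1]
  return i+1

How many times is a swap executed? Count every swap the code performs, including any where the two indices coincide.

6

pivot=8, i=-1
j=0: 7≤8, i=0, swap(0,0) ⇒ 7 12 10 3 5 13 4 6 8
j=1: 12>8, skip
j=2: 10>8, skip
j=3: 3≤8, i=1, swap(1,3) ⇒ 7 3 10 12 5 13 4 6 8
j=4: 5≤8, i=2, swap(2,4) ⇒ 7 3 5 12 10 13 4 6 8
j=5: 13>8, skip
j=6: 4≤8, i=3, swap(3,6) ⇒ 7 3 5 4 10 13 12 6 8
j=7: 6≤8, i=4, swap(4,7) ⇒ 7 3 5 4 6 13 12 10 8
swap(5,8) ⇒ 7 3 5 4 6 8 12 10 13; return 5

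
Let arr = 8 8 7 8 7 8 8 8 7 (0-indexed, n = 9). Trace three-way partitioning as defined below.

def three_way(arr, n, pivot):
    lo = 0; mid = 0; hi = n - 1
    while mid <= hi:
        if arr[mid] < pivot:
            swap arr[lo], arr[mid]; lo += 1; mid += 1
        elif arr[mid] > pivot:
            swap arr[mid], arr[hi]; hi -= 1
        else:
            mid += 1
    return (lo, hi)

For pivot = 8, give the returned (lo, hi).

lo=0 mid=0 hi=8
8=8: mid=1
8=8: mid=2
7<8: swap(0,2), lo=1 mid=3 ⇒ 7 8 8 8 7 8 8 8 7
8=8: mid=4
7<8: swap(1,4), lo=2 mid=5 ⇒ 7 7 8 8 8 8 8 8 7
8=8: mid=6
8=8: mid=7
8=8: mid=8
7<8: swap(2,8), lo=3 mid=9 ⇒ 7 7 7 8 8 8 8 8 8
done. lo=3 hi=8; arr=7 7 7 8 8 8 8 8 8

(3, 8)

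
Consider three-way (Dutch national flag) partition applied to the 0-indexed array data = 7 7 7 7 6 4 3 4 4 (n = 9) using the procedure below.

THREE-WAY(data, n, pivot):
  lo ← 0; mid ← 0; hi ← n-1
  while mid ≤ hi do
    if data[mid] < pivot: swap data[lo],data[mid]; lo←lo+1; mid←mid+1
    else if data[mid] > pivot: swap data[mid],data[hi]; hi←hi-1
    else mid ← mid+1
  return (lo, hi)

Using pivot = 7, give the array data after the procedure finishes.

6 4 3 4 4 7 7 7 7

lo=0 mid=0 hi=8
7=7: mid=1
7=7: mid=2
7=7: mid=3
7=7: mid=4
6<7: swap(0,4), lo=1 mid=5 ⇒ 6 7 7 7 7 4 3 4 4
4<7: swap(1,5), lo=2 mid=6 ⇒ 6 4 7 7 7 7 3 4 4
3<7: swap(2,6), lo=3 mid=7 ⇒ 6 4 3 7 7 7 7 4 4
4<7: swap(3,7), lo=4 mid=8 ⇒ 6 4 3 4 7 7 7 7 4
4<7: swap(4,8), lo=5 mid=9 ⇒ 6 4 3 4 4 7 7 7 7
done. lo=5 hi=8; data=6 4 3 4 4 7 7 7 7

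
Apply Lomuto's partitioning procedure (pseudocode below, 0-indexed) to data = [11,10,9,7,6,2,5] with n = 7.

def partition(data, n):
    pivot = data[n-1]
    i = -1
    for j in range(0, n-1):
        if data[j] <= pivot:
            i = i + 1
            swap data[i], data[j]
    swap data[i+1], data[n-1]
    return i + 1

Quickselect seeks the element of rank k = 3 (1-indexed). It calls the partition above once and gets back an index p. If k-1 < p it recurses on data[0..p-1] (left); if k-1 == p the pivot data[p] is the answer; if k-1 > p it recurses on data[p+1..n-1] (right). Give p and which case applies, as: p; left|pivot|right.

1; right

pivot = data[6] = 5; i = -1
j=0: data[0]=11 > 5 → no swap
j=1: data[1]=10 > 5 → no swap
j=2: data[2]=9 > 5 → no swap
j=3: data[3]=7 > 5 → no swap
j=4: data[4]=6 > 5 → no swap
j=5: data[5]=2 ≤ 5 → i=0, swap data[0],data[5] → [2,10,9,7,6,11,5]
final swap data[1],data[6] → [2,5,9,7,6,11,10]; return 1
p = 1; k-1 = 2 > 1 ⇒ right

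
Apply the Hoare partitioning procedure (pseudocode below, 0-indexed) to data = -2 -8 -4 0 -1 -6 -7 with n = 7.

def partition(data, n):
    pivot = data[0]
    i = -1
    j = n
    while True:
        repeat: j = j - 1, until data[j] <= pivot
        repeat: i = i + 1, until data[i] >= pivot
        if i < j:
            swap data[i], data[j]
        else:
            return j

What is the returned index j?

3

pivot=-2
j stops at 6 (-7), i stops at 0 (-2); swap ⇒ -7 -8 -4 0 -1 -6 -2
j stops at 5 (-6), i stops at 3 (0); swap ⇒ -7 -8 -4 -6 -1 0 -2
j stops at 3, i stops at 4; i≥j ⇒ return 3. data=-7 -8 -4 -6 -1 0 -2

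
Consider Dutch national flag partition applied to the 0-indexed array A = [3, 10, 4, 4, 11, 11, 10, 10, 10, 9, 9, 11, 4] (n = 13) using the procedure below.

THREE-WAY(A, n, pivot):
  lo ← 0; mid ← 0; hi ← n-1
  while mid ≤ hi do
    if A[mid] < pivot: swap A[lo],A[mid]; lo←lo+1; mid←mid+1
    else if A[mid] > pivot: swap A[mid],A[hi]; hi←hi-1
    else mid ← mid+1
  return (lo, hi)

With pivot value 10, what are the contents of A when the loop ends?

[3, 4, 4, 4, 9, 9, 10, 10, 10, 10, 11, 11, 11]

pivot = 10; lo=0, mid=0, hi=12
A[mid]=3<10: swap A[0],A[0]; lo=1,mid=1 → [3, 10, 4, 4, 11, 11, 10, 10, 10, 9, 9, 11, 4]
A[mid]=10=10: mid=2
A[mid]=4<10: swap A[1],A[2]; lo=2,mid=3 → [3, 4, 10, 4, 11, 11, 10, 10, 10, 9, 9, 11, 4]
A[mid]=4<10: swap A[2],A[3]; lo=3,mid=4 → [3, 4, 4, 10, 11, 11, 10, 10, 10, 9, 9, 11, 4]
A[mid]=11>10: swap A[4],A[12]; hi=11 → [3, 4, 4, 10, 4, 11, 10, 10, 10, 9, 9, 11, 11]
A[mid]=4<10: swap A[3],A[4]; lo=4,mid=5 → [3, 4, 4, 4, 10, 11, 10, 10, 10, 9, 9, 11, 11]
A[mid]=11>10: swap A[5],A[11]; hi=10 → [3, 4, 4, 4, 10, 11, 10, 10, 10, 9, 9, 11, 11]
A[mid]=11>10: swap A[5],A[10]; hi=9 → [3, 4, 4, 4, 10, 9, 10, 10, 10, 9, 11, 11, 11]
A[mid]=9<10: swap A[4],A[5]; lo=5,mid=6 → [3, 4, 4, 4, 9, 10, 10, 10, 10, 9, 11, 11, 11]
A[mid]=10=10: mid=7
A[mid]=10=10: mid=8
A[mid]=10=10: mid=9
A[mid]=9<10: swap A[5],A[9]; lo=6,mid=10 → [3, 4, 4, 4, 9, 9, 10, 10, 10, 10, 11, 11, 11]
end: lo=6, hi=9; A = [3, 4, 4, 4, 9, 9, 10, 10, 10, 10, 11, 11, 11]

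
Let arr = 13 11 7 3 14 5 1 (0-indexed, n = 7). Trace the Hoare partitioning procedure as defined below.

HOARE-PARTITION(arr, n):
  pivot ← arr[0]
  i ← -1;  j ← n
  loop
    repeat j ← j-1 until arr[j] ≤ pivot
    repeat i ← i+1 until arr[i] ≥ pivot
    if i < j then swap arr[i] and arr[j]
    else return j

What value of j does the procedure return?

4

pivot = arr[0] = 13; i = -1, j = 7
j→6 (arr[6]=1≤13), i→0 (arr[0]=13≥13); i<j, swap → 1 11 7 3 14 5 13
j→5 (arr[5]=5≤13), i→4 (arr[4]=14≥13); i<j, swap → 1 11 7 3 5 14 13
j→4, i→5; i≥j, return j=4. arr = 1 11 7 3 5 14 13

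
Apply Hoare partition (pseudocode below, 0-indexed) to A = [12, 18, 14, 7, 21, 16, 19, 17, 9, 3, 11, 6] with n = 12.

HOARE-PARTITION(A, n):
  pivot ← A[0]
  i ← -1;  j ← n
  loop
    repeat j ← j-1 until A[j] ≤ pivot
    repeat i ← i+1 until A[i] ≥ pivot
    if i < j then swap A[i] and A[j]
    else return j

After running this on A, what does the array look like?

pivot = A[0] = 12; i = -1, j = 12
j→11 (A[11]=6≤12), i→0 (A[0]=12≥12); i<j, swap → [6, 18, 14, 7, 21, 16, 19, 17, 9, 3, 11, 12]
j→10 (A[10]=11≤12), i→1 (A[1]=18≥12); i<j, swap → [6, 11, 14, 7, 21, 16, 19, 17, 9, 3, 18, 12]
j→9 (A[9]=3≤12), i→2 (A[2]=14≥12); i<j, swap → [6, 11, 3, 7, 21, 16, 19, 17, 9, 14, 18, 12]
j→8 (A[8]=9≤12), i→4 (A[4]=21≥12); i<j, swap → [6, 11, 3, 7, 9, 16, 19, 17, 21, 14, 18, 12]
j→4, i→5; i≥j, return j=4. A = [6, 11, 3, 7, 9, 16, 19, 17, 21, 14, 18, 12]

[6, 11, 3, 7, 9, 16, 19, 17, 21, 14, 18, 12]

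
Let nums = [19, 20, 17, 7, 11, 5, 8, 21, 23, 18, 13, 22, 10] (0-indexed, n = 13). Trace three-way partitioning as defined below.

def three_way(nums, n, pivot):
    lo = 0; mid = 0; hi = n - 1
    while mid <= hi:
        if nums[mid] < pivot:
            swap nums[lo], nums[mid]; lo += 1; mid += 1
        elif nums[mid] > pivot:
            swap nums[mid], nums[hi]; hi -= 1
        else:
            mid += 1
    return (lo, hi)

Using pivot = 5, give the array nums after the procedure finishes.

[5, 17, 7, 11, 20, 8, 21, 23, 18, 13, 22, 10, 19]

pivot = 5; lo=0, mid=0, hi=12
nums[mid]=19>5: swap nums[0],nums[12]; hi=11 → [10, 20, 17, 7, 11, 5, 8, 21, 23, 18, 13, 22, 19]
nums[mid]=10>5: swap nums[0],nums[11]; hi=10 → [22, 20, 17, 7, 11, 5, 8, 21, 23, 18, 13, 10, 19]
nums[mid]=22>5: swap nums[0],nums[10]; hi=9 → [13, 20, 17, 7, 11, 5, 8, 21, 23, 18, 22, 10, 19]
nums[mid]=13>5: swap nums[0],nums[9]; hi=8 → [18, 20, 17, 7, 11, 5, 8, 21, 23, 13, 22, 10, 19]
nums[mid]=18>5: swap nums[0],nums[8]; hi=7 → [23, 20, 17, 7, 11, 5, 8, 21, 18, 13, 22, 10, 19]
nums[mid]=23>5: swap nums[0],nums[7]; hi=6 → [21, 20, 17, 7, 11, 5, 8, 23, 18, 13, 22, 10, 19]
nums[mid]=21>5: swap nums[0],nums[6]; hi=5 → [8, 20, 17, 7, 11, 5, 21, 23, 18, 13, 22, 10, 19]
nums[mid]=8>5: swap nums[0],nums[5]; hi=4 → [5, 20, 17, 7, 11, 8, 21, 23, 18, 13, 22, 10, 19]
nums[mid]=5=5: mid=1
nums[mid]=20>5: swap nums[1],nums[4]; hi=3 → [5, 11, 17, 7, 20, 8, 21, 23, 18, 13, 22, 10, 19]
nums[mid]=11>5: swap nums[1],nums[3]; hi=2 → [5, 7, 17, 11, 20, 8, 21, 23, 18, 13, 22, 10, 19]
nums[mid]=7>5: swap nums[1],nums[2]; hi=1 → [5, 17, 7, 11, 20, 8, 21, 23, 18, 13, 22, 10, 19]
nums[mid]=17>5: swap nums[1],nums[1]; hi=0 → [5, 17, 7, 11, 20, 8, 21, 23, 18, 13, 22, 10, 19]
end: lo=0, hi=0; nums = [5, 17, 7, 11, 20, 8, 21, 23, 18, 13, 22, 10, 19]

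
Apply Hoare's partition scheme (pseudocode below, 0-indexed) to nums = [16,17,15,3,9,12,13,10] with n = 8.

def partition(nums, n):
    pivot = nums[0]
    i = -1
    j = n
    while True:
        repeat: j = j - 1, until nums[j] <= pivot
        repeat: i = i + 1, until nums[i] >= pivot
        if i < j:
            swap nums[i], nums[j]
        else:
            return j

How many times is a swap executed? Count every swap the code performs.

2

pivot=16
j stops at 7 (10), i stops at 0 (16); swap ⇒ [10,17,15,3,9,12,13,16]
j stops at 6 (13), i stops at 1 (17); swap ⇒ [10,13,15,3,9,12,17,16]
j stops at 5, i stops at 6; i≥j ⇒ return 5. nums=[10,13,15,3,9,12,17,16]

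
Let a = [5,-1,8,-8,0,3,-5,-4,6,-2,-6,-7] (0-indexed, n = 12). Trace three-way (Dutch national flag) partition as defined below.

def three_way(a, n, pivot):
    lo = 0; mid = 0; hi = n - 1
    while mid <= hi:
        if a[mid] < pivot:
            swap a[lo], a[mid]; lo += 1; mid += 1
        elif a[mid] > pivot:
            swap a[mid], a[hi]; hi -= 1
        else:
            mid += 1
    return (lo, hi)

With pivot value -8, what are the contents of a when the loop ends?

lo=0 mid=0 hi=11
5>-8: swap(0,11), hi=10 ⇒ [-7,-1,8,-8,0,3,-5,-4,6,-2,-6,5]
-7>-8: swap(0,10), hi=9 ⇒ [-6,-1,8,-8,0,3,-5,-4,6,-2,-7,5]
-6>-8: swap(0,9), hi=8 ⇒ [-2,-1,8,-8,0,3,-5,-4,6,-6,-7,5]
-2>-8: swap(0,8), hi=7 ⇒ [6,-1,8,-8,0,3,-5,-4,-2,-6,-7,5]
6>-8: swap(0,7), hi=6 ⇒ [-4,-1,8,-8,0,3,-5,6,-2,-6,-7,5]
-4>-8: swap(0,6), hi=5 ⇒ [-5,-1,8,-8,0,3,-4,6,-2,-6,-7,5]
-5>-8: swap(0,5), hi=4 ⇒ [3,-1,8,-8,0,-5,-4,6,-2,-6,-7,5]
3>-8: swap(0,4), hi=3 ⇒ [0,-1,8,-8,3,-5,-4,6,-2,-6,-7,5]
0>-8: swap(0,3), hi=2 ⇒ [-8,-1,8,0,3,-5,-4,6,-2,-6,-7,5]
-8=-8: mid=1
-1>-8: swap(1,2), hi=1 ⇒ [-8,8,-1,0,3,-5,-4,6,-2,-6,-7,5]
8>-8: swap(1,1), hi=0 ⇒ [-8,8,-1,0,3,-5,-4,6,-2,-6,-7,5]
done. lo=0 hi=0; a=[-8,8,-1,0,3,-5,-4,6,-2,-6,-7,5]

[-8,8,-1,0,3,-5,-4,6,-2,-6,-7,5]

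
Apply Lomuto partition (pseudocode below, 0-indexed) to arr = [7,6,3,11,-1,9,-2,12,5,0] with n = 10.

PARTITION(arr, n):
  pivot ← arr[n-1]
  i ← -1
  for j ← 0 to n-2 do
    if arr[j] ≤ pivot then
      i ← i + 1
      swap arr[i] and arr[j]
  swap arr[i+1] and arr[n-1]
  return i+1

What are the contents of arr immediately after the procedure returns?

[-1,-2,0,11,7,9,6,12,5,3]

pivot=0, i=-1
j=0: 7>0, skip
j=1: 6>0, skip
j=2: 3>0, skip
j=3: 11>0, skip
j=4: -1≤0, i=0, swap(0,4) ⇒ [-1,6,3,11,7,9,-2,12,5,0]
j=5: 9>0, skip
j=6: -2≤0, i=1, swap(1,6) ⇒ [-1,-2,3,11,7,9,6,12,5,0]
j=7: 12>0, skip
j=8: 5>0, skip
swap(2,9) ⇒ [-1,-2,0,11,7,9,6,12,5,3]; return 2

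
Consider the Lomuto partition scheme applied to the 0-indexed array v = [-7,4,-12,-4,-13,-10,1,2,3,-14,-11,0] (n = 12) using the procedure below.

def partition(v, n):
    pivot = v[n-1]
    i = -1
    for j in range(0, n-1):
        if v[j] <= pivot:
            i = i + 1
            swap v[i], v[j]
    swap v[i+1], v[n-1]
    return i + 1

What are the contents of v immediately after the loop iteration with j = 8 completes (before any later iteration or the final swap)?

[-7,-12,-4,-13,-10,4,1,2,3,-14,-11,0]

pivot=0, i=-1
j=0: -7≤0, i=0, swap(0,0) ⇒ [-7,4,-12,-4,-13,-10,1,2,3,-14,-11,0]
j=1: 4>0, skip
j=2: -12≤0, i=1, swap(1,2) ⇒ [-7,-12,4,-4,-13,-10,1,2,3,-14,-11,0]
j=3: -4≤0, i=2, swap(2,3) ⇒ [-7,-12,-4,4,-13,-10,1,2,3,-14,-11,0]
j=4: -13≤0, i=3, swap(3,4) ⇒ [-7,-12,-4,-13,4,-10,1,2,3,-14,-11,0]
j=5: -10≤0, i=4, swap(4,5) ⇒ [-7,-12,-4,-13,-10,4,1,2,3,-14,-11,0]
j=6: 1>0, skip
j=7: 2>0, skip
j=8: 3>0, skip
(after j=8) v = [-7,-12,-4,-13,-10,4,1,2,3,-14,-11,0]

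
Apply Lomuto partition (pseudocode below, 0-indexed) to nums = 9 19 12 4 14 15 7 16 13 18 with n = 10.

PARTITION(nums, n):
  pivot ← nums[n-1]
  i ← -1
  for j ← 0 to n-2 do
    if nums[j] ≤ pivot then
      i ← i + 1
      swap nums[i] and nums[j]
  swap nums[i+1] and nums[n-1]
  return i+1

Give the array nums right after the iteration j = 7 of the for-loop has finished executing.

pivot = nums[9] = 18; i = -1
j=0: nums[0]=9 ≤ 18 → i=0, swap nums[0],nums[0] (no change) → 9 19 12 4 14 15 7 16 13 18
j=1: nums[1]=19 > 18 → no swap
j=2: nums[2]=12 ≤ 18 → i=1, swap nums[1],nums[2] → 9 12 19 4 14 15 7 16 13 18
j=3: nums[3]=4 ≤ 18 → i=2, swap nums[2],nums[3] → 9 12 4 19 14 15 7 16 13 18
j=4: nums[4]=14 ≤ 18 → i=3, swap nums[3],nums[4] → 9 12 4 14 19 15 7 16 13 18
j=5: nums[5]=15 ≤ 18 → i=4, swap nums[4],nums[5] → 9 12 4 14 15 19 7 16 13 18
j=6: nums[6]=7 ≤ 18 → i=5, swap nums[5],nums[6] → 9 12 4 14 15 7 19 16 13 18
j=7: nums[7]=16 ≤ 18 → i=6, swap nums[6],nums[7] → 9 12 4 14 15 7 16 19 13 18
(after j=7) nums = 9 12 4 14 15 7 16 19 13 18

9 12 4 14 15 7 16 19 13 18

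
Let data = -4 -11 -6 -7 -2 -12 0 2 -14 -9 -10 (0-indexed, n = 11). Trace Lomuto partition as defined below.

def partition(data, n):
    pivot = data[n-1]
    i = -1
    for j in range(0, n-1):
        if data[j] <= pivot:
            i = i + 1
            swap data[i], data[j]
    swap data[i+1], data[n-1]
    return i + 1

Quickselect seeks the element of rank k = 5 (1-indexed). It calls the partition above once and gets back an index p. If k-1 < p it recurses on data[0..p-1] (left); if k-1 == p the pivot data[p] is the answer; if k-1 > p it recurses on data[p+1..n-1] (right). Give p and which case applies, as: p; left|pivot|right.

3; right

pivot=-10, i=-1
j=0: -4>-10, skip
j=1: -11≤-10, i=0, swap(0,1) ⇒ -11 -4 -6 -7 -2 -12 0 2 -14 -9 -10
j=2: -6>-10, skip
j=3: -7>-10, skip
j=4: -2>-10, skip
j=5: -12≤-10, i=1, swap(1,5) ⇒ -11 -12 -6 -7 -2 -4 0 2 -14 -9 -10
j=6: 0>-10, skip
j=7: 2>-10, skip
j=8: -14≤-10, i=2, swap(2,8) ⇒ -11 -12 -14 -7 -2 -4 0 2 -6 -9 -10
j=9: -9>-10, skip
swap(3,10) ⇒ -11 -12 -14 -10 -2 -4 0 2 -6 -9 -7; return 3
p = 3; k-1 = 4 > 3 ⇒ right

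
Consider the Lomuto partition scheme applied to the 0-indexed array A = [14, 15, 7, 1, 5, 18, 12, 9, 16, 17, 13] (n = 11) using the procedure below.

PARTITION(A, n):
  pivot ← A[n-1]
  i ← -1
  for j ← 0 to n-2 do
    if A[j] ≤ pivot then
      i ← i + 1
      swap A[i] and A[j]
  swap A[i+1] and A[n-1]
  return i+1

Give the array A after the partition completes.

pivot = A[10] = 13; i = -1
j=0: A[0]=14 > 13 → no swap
j=1: A[1]=15 > 13 → no swap
j=2: A[2]=7 ≤ 13 → i=0, swap A[0],A[2] → [7, 15, 14, 1, 5, 18, 12, 9, 16, 17, 13]
j=3: A[3]=1 ≤ 13 → i=1, swap A[1],A[3] → [7, 1, 14, 15, 5, 18, 12, 9, 16, 17, 13]
j=4: A[4]=5 ≤ 13 → i=2, swap A[2],A[4] → [7, 1, 5, 15, 14, 18, 12, 9, 16, 17, 13]
j=5: A[5]=18 > 13 → no swap
j=6: A[6]=12 ≤ 13 → i=3, swap A[3],A[6] → [7, 1, 5, 12, 14, 18, 15, 9, 16, 17, 13]
j=7: A[7]=9 ≤ 13 → i=4, swap A[4],A[7] → [7, 1, 5, 12, 9, 18, 15, 14, 16, 17, 13]
j=8: A[8]=16 > 13 → no swap
j=9: A[9]=17 > 13 → no swap
final swap A[5],A[10] → [7, 1, 5, 12, 9, 13, 15, 14, 16, 17, 18]; return 5

[7, 1, 5, 12, 9, 13, 15, 14, 16, 17, 18]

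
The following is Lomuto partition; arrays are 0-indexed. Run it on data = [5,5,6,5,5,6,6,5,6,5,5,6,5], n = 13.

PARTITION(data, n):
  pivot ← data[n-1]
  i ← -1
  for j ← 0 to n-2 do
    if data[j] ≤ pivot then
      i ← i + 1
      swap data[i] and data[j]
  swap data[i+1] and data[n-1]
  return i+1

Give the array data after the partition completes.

pivot = data[12] = 5; i = -1
j=0: data[0]=5 ≤ 5 → i=0, swap data[0],data[0] (no change) → [5,5,6,5,5,6,6,5,6,5,5,6,5]
j=1: data[1]=5 ≤ 5 → i=1, swap data[1],data[1] (no change) → [5,5,6,5,5,6,6,5,6,5,5,6,5]
j=2: data[2]=6 > 5 → no swap
j=3: data[3]=5 ≤ 5 → i=2, swap data[2],data[3] → [5,5,5,6,5,6,6,5,6,5,5,6,5]
j=4: data[4]=5 ≤ 5 → i=3, swap data[3],data[4] → [5,5,5,5,6,6,6,5,6,5,5,6,5]
j=5: data[5]=6 > 5 → no swap
j=6: data[6]=6 > 5 → no swap
j=7: data[7]=5 ≤ 5 → i=4, swap data[4],data[7] → [5,5,5,5,5,6,6,6,6,5,5,6,5]
j=8: data[8]=6 > 5 → no swap
j=9: data[9]=5 ≤ 5 → i=5, swap data[5],data[9] → [5,5,5,5,5,5,6,6,6,6,5,6,5]
j=10: data[10]=5 ≤ 5 → i=6, swap data[6],data[10] → [5,5,5,5,5,5,5,6,6,6,6,6,5]
j=11: data[11]=6 > 5 → no swap
final swap data[7],data[12] → [5,5,5,5,5,5,5,5,6,6,6,6,6]; return 7

[5,5,5,5,5,5,5,5,6,6,6,6,6]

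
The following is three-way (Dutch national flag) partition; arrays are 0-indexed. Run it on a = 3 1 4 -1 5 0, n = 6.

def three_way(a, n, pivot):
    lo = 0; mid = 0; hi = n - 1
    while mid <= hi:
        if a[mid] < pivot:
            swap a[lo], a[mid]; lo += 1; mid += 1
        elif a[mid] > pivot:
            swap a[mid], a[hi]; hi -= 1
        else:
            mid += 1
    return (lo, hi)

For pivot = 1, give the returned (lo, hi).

(2, 2)

pivot = 1; lo=0, mid=0, hi=5
a[mid]=3>1: swap a[0],a[5]; hi=4 → 0 1 4 -1 5 3
a[mid]=0<1: swap a[0],a[0]; lo=1,mid=1 → 0 1 4 -1 5 3
a[mid]=1=1: mid=2
a[mid]=4>1: swap a[2],a[4]; hi=3 → 0 1 5 -1 4 3
a[mid]=5>1: swap a[2],a[3]; hi=2 → 0 1 -1 5 4 3
a[mid]=-1<1: swap a[1],a[2]; lo=2,mid=3 → 0 -1 1 5 4 3
end: lo=2, hi=2; a = 0 -1 1 5 4 3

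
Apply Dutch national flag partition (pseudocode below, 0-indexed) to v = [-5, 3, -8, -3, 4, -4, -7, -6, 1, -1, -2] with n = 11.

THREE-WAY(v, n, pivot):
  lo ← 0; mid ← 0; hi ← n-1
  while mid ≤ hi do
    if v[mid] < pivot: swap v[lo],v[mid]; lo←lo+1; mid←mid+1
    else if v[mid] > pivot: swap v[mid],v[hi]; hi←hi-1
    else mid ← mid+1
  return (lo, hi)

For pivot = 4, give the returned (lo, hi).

(10, 10)

pivot = 4; lo=0, mid=0, hi=10
v[mid]=-5<4: swap v[0],v[0]; lo=1,mid=1 → [-5, 3, -8, -3, 4, -4, -7, -6, 1, -1, -2]
v[mid]=3<4: swap v[1],v[1]; lo=2,mid=2 → [-5, 3, -8, -3, 4, -4, -7, -6, 1, -1, -2]
v[mid]=-8<4: swap v[2],v[2]; lo=3,mid=3 → [-5, 3, -8, -3, 4, -4, -7, -6, 1, -1, -2]
v[mid]=-3<4: swap v[3],v[3]; lo=4,mid=4 → [-5, 3, -8, -3, 4, -4, -7, -6, 1, -1, -2]
v[mid]=4=4: mid=5
v[mid]=-4<4: swap v[4],v[5]; lo=5,mid=6 → [-5, 3, -8, -3, -4, 4, -7, -6, 1, -1, -2]
v[mid]=-7<4: swap v[5],v[6]; lo=6,mid=7 → [-5, 3, -8, -3, -4, -7, 4, -6, 1, -1, -2]
v[mid]=-6<4: swap v[6],v[7]; lo=7,mid=8 → [-5, 3, -8, -3, -4, -7, -6, 4, 1, -1, -2]
v[mid]=1<4: swap v[7],v[8]; lo=8,mid=9 → [-5, 3, -8, -3, -4, -7, -6, 1, 4, -1, -2]
v[mid]=-1<4: swap v[8],v[9]; lo=9,mid=10 → [-5, 3, -8, -3, -4, -7, -6, 1, -1, 4, -2]
v[mid]=-2<4: swap v[9],v[10]; lo=10,mid=11 → [-5, 3, -8, -3, -4, -7, -6, 1, -1, -2, 4]
end: lo=10, hi=10; v = [-5, 3, -8, -3, -4, -7, -6, 1, -1, -2, 4]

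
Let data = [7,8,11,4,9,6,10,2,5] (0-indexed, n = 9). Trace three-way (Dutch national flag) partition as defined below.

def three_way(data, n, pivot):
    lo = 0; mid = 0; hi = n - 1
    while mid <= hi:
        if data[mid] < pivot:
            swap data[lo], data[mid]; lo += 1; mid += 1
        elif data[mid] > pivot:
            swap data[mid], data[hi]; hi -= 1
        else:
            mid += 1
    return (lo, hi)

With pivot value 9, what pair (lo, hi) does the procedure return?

lo=0 mid=0 hi=8
7<9: swap(0,0), lo=1 mid=1 ⇒ [7,8,11,4,9,6,10,2,5]
8<9: swap(1,1), lo=2 mid=2 ⇒ [7,8,11,4,9,6,10,2,5]
11>9: swap(2,8), hi=7 ⇒ [7,8,5,4,9,6,10,2,11]
5<9: swap(2,2), lo=3 mid=3 ⇒ [7,8,5,4,9,6,10,2,11]
4<9: swap(3,3), lo=4 mid=4 ⇒ [7,8,5,4,9,6,10,2,11]
9=9: mid=5
6<9: swap(4,5), lo=5 mid=6 ⇒ [7,8,5,4,6,9,10,2,11]
10>9: swap(6,7), hi=6 ⇒ [7,8,5,4,6,9,2,10,11]
2<9: swap(5,6), lo=6 mid=7 ⇒ [7,8,5,4,6,2,9,10,11]
done. lo=6 hi=6; data=[7,8,5,4,6,2,9,10,11]

(6, 6)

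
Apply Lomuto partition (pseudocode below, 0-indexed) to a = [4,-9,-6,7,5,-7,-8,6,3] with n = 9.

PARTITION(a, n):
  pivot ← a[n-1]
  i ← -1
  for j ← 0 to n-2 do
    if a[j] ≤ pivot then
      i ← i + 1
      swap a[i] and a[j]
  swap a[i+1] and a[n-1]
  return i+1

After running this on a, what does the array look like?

pivot = a[8] = 3; i = -1
j=0: a[0]=4 > 3 → no swap
j=1: a[1]=-9 ≤ 3 → i=0, swap a[0],a[1] → [-9,4,-6,7,5,-7,-8,6,3]
j=2: a[2]=-6 ≤ 3 → i=1, swap a[1],a[2] → [-9,-6,4,7,5,-7,-8,6,3]
j=3: a[3]=7 > 3 → no swap
j=4: a[4]=5 > 3 → no swap
j=5: a[5]=-7 ≤ 3 → i=2, swap a[2],a[5] → [-9,-6,-7,7,5,4,-8,6,3]
j=6: a[6]=-8 ≤ 3 → i=3, swap a[3],a[6] → [-9,-6,-7,-8,5,4,7,6,3]
j=7: a[7]=6 > 3 → no swap
final swap a[4],a[8] → [-9,-6,-7,-8,3,4,7,6,5]; return 4

[-9,-6,-7,-8,3,4,7,6,5]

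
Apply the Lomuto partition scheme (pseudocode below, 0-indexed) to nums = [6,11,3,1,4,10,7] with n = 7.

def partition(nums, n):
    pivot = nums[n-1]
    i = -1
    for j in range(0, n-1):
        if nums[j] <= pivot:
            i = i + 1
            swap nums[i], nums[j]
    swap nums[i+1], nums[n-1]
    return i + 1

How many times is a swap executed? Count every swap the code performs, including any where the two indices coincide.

5

pivot=7, i=-1
j=0: 6≤7, i=0, swap(0,0) ⇒ [6,11,3,1,4,10,7]
j=1: 11>7, skip
j=2: 3≤7, i=1, swap(1,2) ⇒ [6,3,11,1,4,10,7]
j=3: 1≤7, i=2, swap(2,3) ⇒ [6,3,1,11,4,10,7]
j=4: 4≤7, i=3, swap(3,4) ⇒ [6,3,1,4,11,10,7]
j=5: 10>7, skip
swap(4,6) ⇒ [6,3,1,4,7,10,11]; return 4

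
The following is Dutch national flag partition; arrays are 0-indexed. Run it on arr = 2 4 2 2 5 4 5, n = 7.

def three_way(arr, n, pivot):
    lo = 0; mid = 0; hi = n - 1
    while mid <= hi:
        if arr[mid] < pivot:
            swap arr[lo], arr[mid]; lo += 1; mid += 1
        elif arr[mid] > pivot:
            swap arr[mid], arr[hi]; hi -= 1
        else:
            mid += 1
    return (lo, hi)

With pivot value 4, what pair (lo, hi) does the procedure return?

lo=0 mid=0 hi=6
2<4: swap(0,0), lo=1 mid=1 ⇒ 2 4 2 2 5 4 5
4=4: mid=2
2<4: swap(1,2), lo=2 mid=3 ⇒ 2 2 4 2 5 4 5
2<4: swap(2,3), lo=3 mid=4 ⇒ 2 2 2 4 5 4 5
5>4: swap(4,6), hi=5 ⇒ 2 2 2 4 5 4 5
5>4: swap(4,5), hi=4 ⇒ 2 2 2 4 4 5 5
4=4: mid=5
done. lo=3 hi=4; arr=2 2 2 4 4 5 5

(3, 4)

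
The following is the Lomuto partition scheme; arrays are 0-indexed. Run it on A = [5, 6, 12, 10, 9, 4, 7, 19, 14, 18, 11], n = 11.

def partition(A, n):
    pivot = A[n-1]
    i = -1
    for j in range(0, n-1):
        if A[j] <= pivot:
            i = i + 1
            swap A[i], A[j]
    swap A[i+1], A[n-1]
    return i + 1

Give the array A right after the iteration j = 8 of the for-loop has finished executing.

pivot = A[10] = 11; i = -1
j=0: A[0]=5 ≤ 11 → i=0, swap A[0],A[0] (no change) → [5, 6, 12, 10, 9, 4, 7, 19, 14, 18, 11]
j=1: A[1]=6 ≤ 11 → i=1, swap A[1],A[1] (no change) → [5, 6, 12, 10, 9, 4, 7, 19, 14, 18, 11]
j=2: A[2]=12 > 11 → no swap
j=3: A[3]=10 ≤ 11 → i=2, swap A[2],A[3] → [5, 6, 10, 12, 9, 4, 7, 19, 14, 18, 11]
j=4: A[4]=9 ≤ 11 → i=3, swap A[3],A[4] → [5, 6, 10, 9, 12, 4, 7, 19, 14, 18, 11]
j=5: A[5]=4 ≤ 11 → i=4, swap A[4],A[5] → [5, 6, 10, 9, 4, 12, 7, 19, 14, 18, 11]
j=6: A[6]=7 ≤ 11 → i=5, swap A[5],A[6] → [5, 6, 10, 9, 4, 7, 12, 19, 14, 18, 11]
j=7: A[7]=19 > 11 → no swap
j=8: A[8]=14 > 11 → no swap
(after j=8) A = [5, 6, 10, 9, 4, 7, 12, 19, 14, 18, 11]

[5, 6, 10, 9, 4, 7, 12, 19, 14, 18, 11]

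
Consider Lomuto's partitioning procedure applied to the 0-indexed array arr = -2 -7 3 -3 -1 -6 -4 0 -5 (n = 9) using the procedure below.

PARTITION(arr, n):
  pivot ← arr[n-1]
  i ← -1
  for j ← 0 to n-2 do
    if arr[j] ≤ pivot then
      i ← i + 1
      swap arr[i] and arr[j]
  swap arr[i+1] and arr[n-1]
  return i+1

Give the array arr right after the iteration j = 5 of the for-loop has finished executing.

-7 -6 3 -3 -1 -2 -4 0 -5

pivot=-5, i=-1
j=0: -2>-5, skip
j=1: -7≤-5, i=0, swap(0,1) ⇒ -7 -2 3 -3 -1 -6 -4 0 -5
j=2: 3>-5, skip
j=3: -3>-5, skip
j=4: -1>-5, skip
j=5: -6≤-5, i=1, swap(1,5) ⇒ -7 -6 3 -3 -1 -2 -4 0 -5
(after j=5) arr = -7 -6 3 -3 -1 -2 -4 0 -5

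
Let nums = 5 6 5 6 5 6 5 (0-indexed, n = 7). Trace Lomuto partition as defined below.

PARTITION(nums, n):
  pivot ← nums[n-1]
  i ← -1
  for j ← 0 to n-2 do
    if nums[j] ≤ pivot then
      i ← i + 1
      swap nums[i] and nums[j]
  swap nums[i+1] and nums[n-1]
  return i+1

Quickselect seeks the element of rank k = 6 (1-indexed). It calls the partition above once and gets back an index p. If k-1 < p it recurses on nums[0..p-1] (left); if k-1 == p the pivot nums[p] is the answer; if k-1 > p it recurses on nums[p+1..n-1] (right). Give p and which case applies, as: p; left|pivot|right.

3; right

pivot=5, i=-1
j=0: 5≤5, i=0, swap(0,0) ⇒ 5 6 5 6 5 6 5
j=1: 6>5, skip
j=2: 5≤5, i=1, swap(1,2) ⇒ 5 5 6 6 5 6 5
j=3: 6>5, skip
j=4: 5≤5, i=2, swap(2,4) ⇒ 5 5 5 6 6 6 5
j=5: 6>5, skip
swap(3,6) ⇒ 5 5 5 5 6 6 6; return 3
p = 3; k-1 = 5 > 3 ⇒ right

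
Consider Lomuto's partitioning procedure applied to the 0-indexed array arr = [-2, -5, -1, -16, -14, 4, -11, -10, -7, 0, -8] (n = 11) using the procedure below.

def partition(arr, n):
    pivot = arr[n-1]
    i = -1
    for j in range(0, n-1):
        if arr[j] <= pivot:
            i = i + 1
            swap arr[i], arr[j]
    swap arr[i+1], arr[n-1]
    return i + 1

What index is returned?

4

pivot=-8, i=-1
j=0: -2>-8, skip
j=1: -5>-8, skip
j=2: -1>-8, skip
j=3: -16≤-8, i=0, swap(0,3) ⇒ [-16, -5, -1, -2, -14, 4, -11, -10, -7, 0, -8]
j=4: -14≤-8, i=1, swap(1,4) ⇒ [-16, -14, -1, -2, -5, 4, -11, -10, -7, 0, -8]
j=5: 4>-8, skip
j=6: -11≤-8, i=2, swap(2,6) ⇒ [-16, -14, -11, -2, -5, 4, -1, -10, -7, 0, -8]
j=7: -10≤-8, i=3, swap(3,7) ⇒ [-16, -14, -11, -10, -5, 4, -1, -2, -7, 0, -8]
j=8: -7>-8, skip
j=9: 0>-8, skip
swap(4,10) ⇒ [-16, -14, -11, -10, -8, 4, -1, -2, -7, 0, -5]; return 4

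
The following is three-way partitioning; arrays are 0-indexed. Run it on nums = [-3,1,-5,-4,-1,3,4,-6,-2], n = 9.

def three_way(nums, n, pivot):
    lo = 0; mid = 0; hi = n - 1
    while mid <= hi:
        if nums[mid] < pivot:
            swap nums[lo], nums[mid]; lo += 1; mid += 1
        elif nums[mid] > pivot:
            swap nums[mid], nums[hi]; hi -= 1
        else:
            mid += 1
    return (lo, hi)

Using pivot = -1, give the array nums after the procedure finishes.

[-3,-2,-5,-4,-6,-1,4,3,1]

pivot = -1; lo=0, mid=0, hi=8
nums[mid]=-3<-1: swap nums[0],nums[0]; lo=1,mid=1 → [-3,1,-5,-4,-1,3,4,-6,-2]
nums[mid]=1>-1: swap nums[1],nums[8]; hi=7 → [-3,-2,-5,-4,-1,3,4,-6,1]
nums[mid]=-2<-1: swap nums[1],nums[1]; lo=2,mid=2 → [-3,-2,-5,-4,-1,3,4,-6,1]
nums[mid]=-5<-1: swap nums[2],nums[2]; lo=3,mid=3 → [-3,-2,-5,-4,-1,3,4,-6,1]
nums[mid]=-4<-1: swap nums[3],nums[3]; lo=4,mid=4 → [-3,-2,-5,-4,-1,3,4,-6,1]
nums[mid]=-1=-1: mid=5
nums[mid]=3>-1: swap nums[5],nums[7]; hi=6 → [-3,-2,-5,-4,-1,-6,4,3,1]
nums[mid]=-6<-1: swap nums[4],nums[5]; lo=5,mid=6 → [-3,-2,-5,-4,-6,-1,4,3,1]
nums[mid]=4>-1: swap nums[6],nums[6]; hi=5 → [-3,-2,-5,-4,-6,-1,4,3,1]
end: lo=5, hi=5; nums = [-3,-2,-5,-4,-6,-1,4,3,1]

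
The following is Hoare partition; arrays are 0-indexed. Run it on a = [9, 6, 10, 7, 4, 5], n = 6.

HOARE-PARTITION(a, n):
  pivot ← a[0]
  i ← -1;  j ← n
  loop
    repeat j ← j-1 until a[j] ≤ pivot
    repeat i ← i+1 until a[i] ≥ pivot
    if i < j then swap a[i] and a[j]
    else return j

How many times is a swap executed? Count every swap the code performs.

pivot = a[0] = 9; i = -1, j = 6
j→5 (a[5]=5≤9), i→0 (a[0]=9≥9); i<j, swap → [5, 6, 10, 7, 4, 9]
j→4 (a[4]=4≤9), i→2 (a[2]=10≥9); i<j, swap → [5, 6, 4, 7, 10, 9]
j→3, i→4; i≥j, return j=3. a = [5, 6, 4, 7, 10, 9]

2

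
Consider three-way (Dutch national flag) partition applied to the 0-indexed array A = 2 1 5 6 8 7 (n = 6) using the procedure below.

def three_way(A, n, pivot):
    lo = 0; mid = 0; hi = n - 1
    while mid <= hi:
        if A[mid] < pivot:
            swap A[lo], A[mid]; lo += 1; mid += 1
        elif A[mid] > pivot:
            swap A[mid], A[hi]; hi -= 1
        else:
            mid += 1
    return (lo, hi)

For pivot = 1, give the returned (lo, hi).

(0, 0)

pivot = 1; lo=0, mid=0, hi=5
A[mid]=2>1: swap A[0],A[5]; hi=4 → 7 1 5 6 8 2
A[mid]=7>1: swap A[0],A[4]; hi=3 → 8 1 5 6 7 2
A[mid]=8>1: swap A[0],A[3]; hi=2 → 6 1 5 8 7 2
A[mid]=6>1: swap A[0],A[2]; hi=1 → 5 1 6 8 7 2
A[mid]=5>1: swap A[0],A[1]; hi=0 → 1 5 6 8 7 2
A[mid]=1=1: mid=1
end: lo=0, hi=0; A = 1 5 6 8 7 2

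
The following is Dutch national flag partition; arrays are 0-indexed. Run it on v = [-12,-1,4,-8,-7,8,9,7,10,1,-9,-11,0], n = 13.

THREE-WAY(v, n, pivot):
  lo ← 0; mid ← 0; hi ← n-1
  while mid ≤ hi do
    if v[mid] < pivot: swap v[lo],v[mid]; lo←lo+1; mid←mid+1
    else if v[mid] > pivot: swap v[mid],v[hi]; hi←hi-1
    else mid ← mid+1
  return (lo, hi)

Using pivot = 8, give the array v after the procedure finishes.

lo=0 mid=0 hi=12
-12<8: swap(0,0), lo=1 mid=1 ⇒ [-12,-1,4,-8,-7,8,9,7,10,1,-9,-11,0]
-1<8: swap(1,1), lo=2 mid=2 ⇒ [-12,-1,4,-8,-7,8,9,7,10,1,-9,-11,0]
4<8: swap(2,2), lo=3 mid=3 ⇒ [-12,-1,4,-8,-7,8,9,7,10,1,-9,-11,0]
-8<8: swap(3,3), lo=4 mid=4 ⇒ [-12,-1,4,-8,-7,8,9,7,10,1,-9,-11,0]
-7<8: swap(4,4), lo=5 mid=5 ⇒ [-12,-1,4,-8,-7,8,9,7,10,1,-9,-11,0]
8=8: mid=6
9>8: swap(6,12), hi=11 ⇒ [-12,-1,4,-8,-7,8,0,7,10,1,-9,-11,9]
0<8: swap(5,6), lo=6 mid=7 ⇒ [-12,-1,4,-8,-7,0,8,7,10,1,-9,-11,9]
7<8: swap(6,7), lo=7 mid=8 ⇒ [-12,-1,4,-8,-7,0,7,8,10,1,-9,-11,9]
10>8: swap(8,11), hi=10 ⇒ [-12,-1,4,-8,-7,0,7,8,-11,1,-9,10,9]
-11<8: swap(7,8), lo=8 mid=9 ⇒ [-12,-1,4,-8,-7,0,7,-11,8,1,-9,10,9]
1<8: swap(8,9), lo=9 mid=10 ⇒ [-12,-1,4,-8,-7,0,7,-11,1,8,-9,10,9]
-9<8: swap(9,10), lo=10 mid=11 ⇒ [-12,-1,4,-8,-7,0,7,-11,1,-9,8,10,9]
done. lo=10 hi=10; v=[-12,-1,4,-8,-7,0,7,-11,1,-9,8,10,9]

[-12,-1,4,-8,-7,0,7,-11,1,-9,8,10,9]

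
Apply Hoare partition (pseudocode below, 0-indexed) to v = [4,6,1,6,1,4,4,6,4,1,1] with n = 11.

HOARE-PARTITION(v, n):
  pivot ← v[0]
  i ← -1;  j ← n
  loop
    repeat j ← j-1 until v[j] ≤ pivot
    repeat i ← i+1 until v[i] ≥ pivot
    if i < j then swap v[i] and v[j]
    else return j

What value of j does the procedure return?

pivot=4
j stops at 10 (1), i stops at 0 (4); swap ⇒ [1,6,1,6,1,4,4,6,4,1,4]
j stops at 9 (1), i stops at 1 (6); swap ⇒ [1,1,1,6,1,4,4,6,4,6,4]
j stops at 8 (4), i stops at 3 (6); swap ⇒ [1,1,1,4,1,4,4,6,6,6,4]
j stops at 6 (4), i stops at 5 (4); swap ⇒ [1,1,1,4,1,4,4,6,6,6,4]
j stops at 5, i stops at 6; i≥j ⇒ return 5. v=[1,1,1,4,1,4,4,6,6,6,4]

5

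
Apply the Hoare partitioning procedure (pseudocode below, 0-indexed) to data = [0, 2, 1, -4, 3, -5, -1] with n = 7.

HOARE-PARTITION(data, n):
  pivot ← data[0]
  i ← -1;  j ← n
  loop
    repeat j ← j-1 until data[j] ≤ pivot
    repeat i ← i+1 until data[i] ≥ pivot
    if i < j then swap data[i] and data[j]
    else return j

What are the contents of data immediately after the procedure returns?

pivot = data[0] = 0; i = -1, j = 7
j→6 (data[6]=-1≤0), i→0 (data[0]=0≥0); i<j, swap → [-1, 2, 1, -4, 3, -5, 0]
j→5 (data[5]=-5≤0), i→1 (data[1]=2≥0); i<j, swap → [-1, -5, 1, -4, 3, 2, 0]
j→3 (data[3]=-4≤0), i→2 (data[2]=1≥0); i<j, swap → [-1, -5, -4, 1, 3, 2, 0]
j→2, i→3; i≥j, return j=2. data = [-1, -5, -4, 1, 3, 2, 0]

[-1, -5, -4, 1, 3, 2, 0]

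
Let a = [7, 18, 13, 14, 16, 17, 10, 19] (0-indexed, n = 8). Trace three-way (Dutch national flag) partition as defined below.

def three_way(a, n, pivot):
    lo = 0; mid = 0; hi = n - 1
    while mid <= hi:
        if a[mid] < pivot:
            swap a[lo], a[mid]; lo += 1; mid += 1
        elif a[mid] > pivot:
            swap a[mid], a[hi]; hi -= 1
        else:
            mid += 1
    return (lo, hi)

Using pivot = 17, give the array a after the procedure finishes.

pivot = 17; lo=0, mid=0, hi=7
a[mid]=7<17: swap a[0],a[0]; lo=1,mid=1 → [7, 18, 13, 14, 16, 17, 10, 19]
a[mid]=18>17: swap a[1],a[7]; hi=6 → [7, 19, 13, 14, 16, 17, 10, 18]
a[mid]=19>17: swap a[1],a[6]; hi=5 → [7, 10, 13, 14, 16, 17, 19, 18]
a[mid]=10<17: swap a[1],a[1]; lo=2,mid=2 → [7, 10, 13, 14, 16, 17, 19, 18]
a[mid]=13<17: swap a[2],a[2]; lo=3,mid=3 → [7, 10, 13, 14, 16, 17, 19, 18]
a[mid]=14<17: swap a[3],a[3]; lo=4,mid=4 → [7, 10, 13, 14, 16, 17, 19, 18]
a[mid]=16<17: swap a[4],a[4]; lo=5,mid=5 → [7, 10, 13, 14, 16, 17, 19, 18]
a[mid]=17=17: mid=6
end: lo=5, hi=5; a = [7, 10, 13, 14, 16, 17, 19, 18]

[7, 10, 13, 14, 16, 17, 19, 18]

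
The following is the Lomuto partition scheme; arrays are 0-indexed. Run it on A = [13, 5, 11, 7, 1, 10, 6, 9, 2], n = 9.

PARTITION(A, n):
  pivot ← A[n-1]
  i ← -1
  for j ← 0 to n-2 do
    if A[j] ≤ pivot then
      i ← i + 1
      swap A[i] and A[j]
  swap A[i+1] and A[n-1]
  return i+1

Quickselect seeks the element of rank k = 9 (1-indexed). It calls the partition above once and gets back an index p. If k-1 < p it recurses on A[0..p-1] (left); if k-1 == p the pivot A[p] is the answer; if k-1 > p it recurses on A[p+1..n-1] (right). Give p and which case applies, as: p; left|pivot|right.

pivot=2, i=-1
j=0: 13>2, skip
j=1: 5>2, skip
j=2: 11>2, skip
j=3: 7>2, skip
j=4: 1≤2, i=0, swap(0,4) ⇒ [1, 5, 11, 7, 13, 10, 6, 9, 2]
j=5: 10>2, skip
j=6: 6>2, skip
j=7: 9>2, skip
swap(1,8) ⇒ [1, 2, 11, 7, 13, 10, 6, 9, 5]; return 1
p = 1; k-1 = 8 > 1 ⇒ right

1; right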